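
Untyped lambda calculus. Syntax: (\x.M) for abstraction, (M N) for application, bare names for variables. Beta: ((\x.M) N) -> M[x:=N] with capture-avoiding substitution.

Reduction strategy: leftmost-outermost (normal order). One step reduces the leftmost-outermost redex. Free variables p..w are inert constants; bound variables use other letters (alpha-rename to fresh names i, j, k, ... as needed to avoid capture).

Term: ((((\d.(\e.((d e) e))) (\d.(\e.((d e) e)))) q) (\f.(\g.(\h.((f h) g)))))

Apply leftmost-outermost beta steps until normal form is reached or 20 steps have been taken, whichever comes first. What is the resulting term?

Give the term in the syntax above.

Step 0: ((((\d.(\e.((d e) e))) (\d.(\e.((d e) e)))) q) (\f.(\g.(\h.((f h) g)))))
Step 1: (((\e.(((\d.(\e.((d e) e))) e) e)) q) (\f.(\g.(\h.((f h) g)))))
Step 2: ((((\d.(\e.((d e) e))) q) q) (\f.(\g.(\h.((f h) g)))))
Step 3: (((\e.((q e) e)) q) (\f.(\g.(\h.((f h) g)))))
Step 4: (((q q) q) (\f.(\g.(\h.((f h) g)))))

Answer: (((q q) q) (\f.(\g.(\h.((f h) g)))))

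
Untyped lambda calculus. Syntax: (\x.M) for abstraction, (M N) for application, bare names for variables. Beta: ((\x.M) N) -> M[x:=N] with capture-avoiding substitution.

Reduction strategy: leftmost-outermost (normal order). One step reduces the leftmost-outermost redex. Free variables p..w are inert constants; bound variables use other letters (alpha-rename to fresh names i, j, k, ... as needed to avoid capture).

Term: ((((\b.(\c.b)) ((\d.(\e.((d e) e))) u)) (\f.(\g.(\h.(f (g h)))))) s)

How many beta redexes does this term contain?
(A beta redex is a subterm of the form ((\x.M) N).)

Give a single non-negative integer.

Answer: 2

Derivation:
Term: ((((\b.(\c.b)) ((\d.(\e.((d e) e))) u)) (\f.(\g.(\h.(f (g h)))))) s)
  Redex: ((\b.(\c.b)) ((\d.(\e.((d e) e))) u))
  Redex: ((\d.(\e.((d e) e))) u)
Total redexes: 2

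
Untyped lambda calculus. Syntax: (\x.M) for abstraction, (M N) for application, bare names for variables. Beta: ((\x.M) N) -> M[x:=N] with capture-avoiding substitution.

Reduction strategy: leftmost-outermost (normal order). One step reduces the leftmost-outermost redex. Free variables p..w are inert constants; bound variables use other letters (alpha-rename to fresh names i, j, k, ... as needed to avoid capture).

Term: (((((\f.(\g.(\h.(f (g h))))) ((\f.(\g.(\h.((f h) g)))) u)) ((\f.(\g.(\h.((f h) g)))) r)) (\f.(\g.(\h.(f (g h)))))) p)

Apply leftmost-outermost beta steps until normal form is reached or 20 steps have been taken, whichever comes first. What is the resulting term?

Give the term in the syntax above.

Step 0: (((((\f.(\g.(\h.(f (g h))))) ((\f.(\g.(\h.((f h) g)))) u)) ((\f.(\g.(\h.((f h) g)))) r)) (\f.(\g.(\h.(f (g h)))))) p)
Step 1: ((((\g.(\h.(((\f.(\g.(\h.((f h) g)))) u) (g h)))) ((\f.(\g.(\h.((f h) g)))) r)) (\f.(\g.(\h.(f (g h)))))) p)
Step 2: (((\h.(((\f.(\g.(\h.((f h) g)))) u) (((\f.(\g.(\h.((f h) g)))) r) h))) (\f.(\g.(\h.(f (g h)))))) p)
Step 3: ((((\f.(\g.(\h.((f h) g)))) u) (((\f.(\g.(\h.((f h) g)))) r) (\f.(\g.(\h.(f (g h))))))) p)
Step 4: (((\g.(\h.((u h) g))) (((\f.(\g.(\h.((f h) g)))) r) (\f.(\g.(\h.(f (g h))))))) p)
Step 5: ((\h.((u h) (((\f.(\g.(\h.((f h) g)))) r) (\f.(\g.(\h.(f (g h)))))))) p)
Step 6: ((u p) (((\f.(\g.(\h.((f h) g)))) r) (\f.(\g.(\h.(f (g h)))))))
Step 7: ((u p) ((\g.(\h.((r h) g))) (\f.(\g.(\h.(f (g h)))))))
Step 8: ((u p) (\h.((r h) (\f.(\g.(\h.(f (g h))))))))

Answer: ((u p) (\h.((r h) (\f.(\g.(\h.(f (g h))))))))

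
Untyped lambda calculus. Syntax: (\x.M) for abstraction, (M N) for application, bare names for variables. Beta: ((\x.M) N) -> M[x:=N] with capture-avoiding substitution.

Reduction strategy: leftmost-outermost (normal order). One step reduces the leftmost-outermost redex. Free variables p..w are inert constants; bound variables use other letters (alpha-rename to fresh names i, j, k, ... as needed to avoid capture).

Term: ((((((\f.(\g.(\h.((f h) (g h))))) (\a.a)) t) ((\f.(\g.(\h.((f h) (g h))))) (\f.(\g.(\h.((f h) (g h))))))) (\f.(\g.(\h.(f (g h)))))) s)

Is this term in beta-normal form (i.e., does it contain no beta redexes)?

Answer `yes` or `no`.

Term: ((((((\f.(\g.(\h.((f h) (g h))))) (\a.a)) t) ((\f.(\g.(\h.((f h) (g h))))) (\f.(\g.(\h.((f h) (g h))))))) (\f.(\g.(\h.(f (g h)))))) s)
Found 2 beta redex(es).

Answer: no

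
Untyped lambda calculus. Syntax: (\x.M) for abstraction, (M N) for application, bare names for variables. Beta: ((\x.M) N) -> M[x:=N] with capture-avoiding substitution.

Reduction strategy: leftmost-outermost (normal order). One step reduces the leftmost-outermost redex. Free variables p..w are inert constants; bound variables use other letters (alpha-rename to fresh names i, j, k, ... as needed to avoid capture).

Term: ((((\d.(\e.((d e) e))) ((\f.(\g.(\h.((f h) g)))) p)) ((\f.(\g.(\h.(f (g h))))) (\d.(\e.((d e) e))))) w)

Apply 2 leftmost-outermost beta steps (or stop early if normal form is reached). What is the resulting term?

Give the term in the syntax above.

Step 0: ((((\d.(\e.((d e) e))) ((\f.(\g.(\h.((f h) g)))) p)) ((\f.(\g.(\h.(f (g h))))) (\d.(\e.((d e) e))))) w)
Step 1: (((\e.((((\f.(\g.(\h.((f h) g)))) p) e) e)) ((\f.(\g.(\h.(f (g h))))) (\d.(\e.((d e) e))))) w)
Step 2: (((((\f.(\g.(\h.((f h) g)))) p) ((\f.(\g.(\h.(f (g h))))) (\d.(\e.((d e) e))))) ((\f.(\g.(\h.(f (g h))))) (\d.(\e.((d e) e))))) w)

Answer: (((((\f.(\g.(\h.((f h) g)))) p) ((\f.(\g.(\h.(f (g h))))) (\d.(\e.((d e) e))))) ((\f.(\g.(\h.(f (g h))))) (\d.(\e.((d e) e))))) w)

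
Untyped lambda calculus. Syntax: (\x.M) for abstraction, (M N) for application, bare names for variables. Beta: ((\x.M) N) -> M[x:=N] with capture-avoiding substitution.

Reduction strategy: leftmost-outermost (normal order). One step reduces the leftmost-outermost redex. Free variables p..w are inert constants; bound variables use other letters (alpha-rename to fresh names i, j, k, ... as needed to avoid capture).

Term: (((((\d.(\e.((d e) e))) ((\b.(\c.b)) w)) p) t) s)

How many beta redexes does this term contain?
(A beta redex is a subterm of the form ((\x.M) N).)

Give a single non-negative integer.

Term: (((((\d.(\e.((d e) e))) ((\b.(\c.b)) w)) p) t) s)
  Redex: ((\d.(\e.((d e) e))) ((\b.(\c.b)) w))
  Redex: ((\b.(\c.b)) w)
Total redexes: 2

Answer: 2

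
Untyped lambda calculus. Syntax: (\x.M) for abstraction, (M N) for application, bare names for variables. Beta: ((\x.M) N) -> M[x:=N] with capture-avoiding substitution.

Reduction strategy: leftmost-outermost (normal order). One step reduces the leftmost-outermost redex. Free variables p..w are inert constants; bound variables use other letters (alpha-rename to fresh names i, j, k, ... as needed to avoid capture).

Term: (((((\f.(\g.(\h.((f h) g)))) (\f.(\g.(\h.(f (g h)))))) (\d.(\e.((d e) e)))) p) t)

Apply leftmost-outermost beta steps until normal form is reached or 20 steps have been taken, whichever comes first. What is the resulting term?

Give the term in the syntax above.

Answer: (p (\e.((t e) e)))

Derivation:
Step 0: (((((\f.(\g.(\h.((f h) g)))) (\f.(\g.(\h.(f (g h)))))) (\d.(\e.((d e) e)))) p) t)
Step 1: ((((\g.(\h.(((\f.(\g.(\h.(f (g h))))) h) g))) (\d.(\e.((d e) e)))) p) t)
Step 2: (((\h.(((\f.(\g.(\h.(f (g h))))) h) (\d.(\e.((d e) e))))) p) t)
Step 3: ((((\f.(\g.(\h.(f (g h))))) p) (\d.(\e.((d e) e)))) t)
Step 4: (((\g.(\h.(p (g h)))) (\d.(\e.((d e) e)))) t)
Step 5: ((\h.(p ((\d.(\e.((d e) e))) h))) t)
Step 6: (p ((\d.(\e.((d e) e))) t))
Step 7: (p (\e.((t e) e)))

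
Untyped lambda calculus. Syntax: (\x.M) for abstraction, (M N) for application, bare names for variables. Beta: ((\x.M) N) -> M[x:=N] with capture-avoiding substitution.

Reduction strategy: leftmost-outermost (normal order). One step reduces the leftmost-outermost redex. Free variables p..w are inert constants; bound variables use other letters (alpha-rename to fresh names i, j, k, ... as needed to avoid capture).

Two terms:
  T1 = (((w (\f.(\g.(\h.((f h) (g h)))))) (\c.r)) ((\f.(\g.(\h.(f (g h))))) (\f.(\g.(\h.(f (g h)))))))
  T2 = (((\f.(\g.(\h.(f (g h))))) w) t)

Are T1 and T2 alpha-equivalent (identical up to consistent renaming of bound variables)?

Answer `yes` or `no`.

Term 1: (((w (\f.(\g.(\h.((f h) (g h)))))) (\c.r)) ((\f.(\g.(\h.(f (g h))))) (\f.(\g.(\h.(f (g h)))))))
Term 2: (((\f.(\g.(\h.(f (g h))))) w) t)
Alpha-equivalence: compare structure up to binder renaming.
Result: False

Answer: no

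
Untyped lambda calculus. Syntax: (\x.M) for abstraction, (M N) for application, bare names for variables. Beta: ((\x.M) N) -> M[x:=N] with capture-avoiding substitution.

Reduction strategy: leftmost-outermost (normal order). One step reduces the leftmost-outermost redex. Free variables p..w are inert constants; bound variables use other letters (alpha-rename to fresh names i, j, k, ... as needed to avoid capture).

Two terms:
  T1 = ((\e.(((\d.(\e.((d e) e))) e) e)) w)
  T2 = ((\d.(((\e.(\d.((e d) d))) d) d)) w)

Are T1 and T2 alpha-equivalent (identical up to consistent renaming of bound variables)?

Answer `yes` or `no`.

Term 1: ((\e.(((\d.(\e.((d e) e))) e) e)) w)
Term 2: ((\d.(((\e.(\d.((e d) d))) d) d)) w)
Alpha-equivalence: compare structure up to binder renaming.
Result: True

Answer: yes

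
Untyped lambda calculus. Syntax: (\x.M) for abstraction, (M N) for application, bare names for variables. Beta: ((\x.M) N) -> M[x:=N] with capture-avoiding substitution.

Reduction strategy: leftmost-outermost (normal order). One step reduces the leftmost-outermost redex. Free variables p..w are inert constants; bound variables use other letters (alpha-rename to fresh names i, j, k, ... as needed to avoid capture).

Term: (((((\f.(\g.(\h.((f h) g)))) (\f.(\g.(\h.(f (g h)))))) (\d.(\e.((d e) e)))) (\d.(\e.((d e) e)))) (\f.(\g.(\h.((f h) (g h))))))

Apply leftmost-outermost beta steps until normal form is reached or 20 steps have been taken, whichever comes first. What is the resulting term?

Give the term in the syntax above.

Step 0: (((((\f.(\g.(\h.((f h) g)))) (\f.(\g.(\h.(f (g h)))))) (\d.(\e.((d e) e)))) (\d.(\e.((d e) e)))) (\f.(\g.(\h.((f h) (g h))))))
Step 1: ((((\g.(\h.(((\f.(\g.(\h.(f (g h))))) h) g))) (\d.(\e.((d e) e)))) (\d.(\e.((d e) e)))) (\f.(\g.(\h.((f h) (g h))))))
Step 2: (((\h.(((\f.(\g.(\h.(f (g h))))) h) (\d.(\e.((d e) e))))) (\d.(\e.((d e) e)))) (\f.(\g.(\h.((f h) (g h))))))
Step 3: ((((\f.(\g.(\h.(f (g h))))) (\d.(\e.((d e) e)))) (\d.(\e.((d e) e)))) (\f.(\g.(\h.((f h) (g h))))))
Step 4: (((\g.(\h.((\d.(\e.((d e) e))) (g h)))) (\d.(\e.((d e) e)))) (\f.(\g.(\h.((f h) (g h))))))
Step 5: ((\h.((\d.(\e.((d e) e))) ((\d.(\e.((d e) e))) h))) (\f.(\g.(\h.((f h) (g h))))))
Step 6: ((\d.(\e.((d e) e))) ((\d.(\e.((d e) e))) (\f.(\g.(\h.((f h) (g h)))))))
Step 7: (\e.((((\d.(\e.((d e) e))) (\f.(\g.(\h.((f h) (g h)))))) e) e))
Step 8: (\e.(((\e.(((\f.(\g.(\h.((f h) (g h))))) e) e)) e) e))
Step 9: (\e.((((\f.(\g.(\h.((f h) (g h))))) e) e) e))
Step 10: (\e.(((\g.(\h.((e h) (g h)))) e) e))
Step 11: (\e.((\h.((e h) (e h))) e))
Step 12: (\e.((e e) (e e)))

Answer: (\e.((e e) (e e)))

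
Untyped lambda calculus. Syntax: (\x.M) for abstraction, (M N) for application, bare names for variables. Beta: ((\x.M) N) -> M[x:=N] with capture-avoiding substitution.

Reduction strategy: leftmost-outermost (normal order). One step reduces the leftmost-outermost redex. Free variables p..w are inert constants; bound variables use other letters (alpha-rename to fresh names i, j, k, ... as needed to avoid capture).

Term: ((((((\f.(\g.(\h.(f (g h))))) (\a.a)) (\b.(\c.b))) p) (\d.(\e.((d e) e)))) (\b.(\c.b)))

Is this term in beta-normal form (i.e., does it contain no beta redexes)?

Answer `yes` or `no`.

Term: ((((((\f.(\g.(\h.(f (g h))))) (\a.a)) (\b.(\c.b))) p) (\d.(\e.((d e) e)))) (\b.(\c.b)))
Found 1 beta redex(es).

Answer: no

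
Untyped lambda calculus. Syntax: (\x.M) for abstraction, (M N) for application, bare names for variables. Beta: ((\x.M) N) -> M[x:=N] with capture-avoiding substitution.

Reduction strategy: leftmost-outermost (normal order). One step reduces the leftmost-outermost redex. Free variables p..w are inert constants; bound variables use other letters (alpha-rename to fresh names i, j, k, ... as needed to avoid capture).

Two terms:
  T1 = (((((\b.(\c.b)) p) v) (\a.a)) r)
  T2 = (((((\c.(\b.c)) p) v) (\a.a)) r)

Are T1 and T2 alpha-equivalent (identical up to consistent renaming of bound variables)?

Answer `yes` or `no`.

Term 1: (((((\b.(\c.b)) p) v) (\a.a)) r)
Term 2: (((((\c.(\b.c)) p) v) (\a.a)) r)
Alpha-equivalence: compare structure up to binder renaming.
Result: True

Answer: yes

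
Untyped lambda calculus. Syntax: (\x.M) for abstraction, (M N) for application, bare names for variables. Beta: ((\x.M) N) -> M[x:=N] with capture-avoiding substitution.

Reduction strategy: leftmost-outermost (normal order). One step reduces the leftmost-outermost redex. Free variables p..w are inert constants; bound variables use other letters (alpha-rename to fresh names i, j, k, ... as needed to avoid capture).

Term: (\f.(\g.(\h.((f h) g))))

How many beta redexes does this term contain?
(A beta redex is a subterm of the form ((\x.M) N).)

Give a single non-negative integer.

Answer: 0

Derivation:
Term: (\f.(\g.(\h.((f h) g))))
  (no redexes)
Total redexes: 0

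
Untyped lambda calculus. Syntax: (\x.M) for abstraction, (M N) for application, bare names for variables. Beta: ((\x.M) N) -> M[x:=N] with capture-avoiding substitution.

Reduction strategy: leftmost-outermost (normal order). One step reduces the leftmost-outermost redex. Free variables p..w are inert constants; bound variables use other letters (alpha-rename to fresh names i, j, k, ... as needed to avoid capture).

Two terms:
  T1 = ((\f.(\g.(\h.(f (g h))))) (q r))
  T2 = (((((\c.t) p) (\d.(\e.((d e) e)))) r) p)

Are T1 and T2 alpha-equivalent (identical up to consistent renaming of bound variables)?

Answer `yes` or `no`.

Answer: no

Derivation:
Term 1: ((\f.(\g.(\h.(f (g h))))) (q r))
Term 2: (((((\c.t) p) (\d.(\e.((d e) e)))) r) p)
Alpha-equivalence: compare structure up to binder renaming.
Result: False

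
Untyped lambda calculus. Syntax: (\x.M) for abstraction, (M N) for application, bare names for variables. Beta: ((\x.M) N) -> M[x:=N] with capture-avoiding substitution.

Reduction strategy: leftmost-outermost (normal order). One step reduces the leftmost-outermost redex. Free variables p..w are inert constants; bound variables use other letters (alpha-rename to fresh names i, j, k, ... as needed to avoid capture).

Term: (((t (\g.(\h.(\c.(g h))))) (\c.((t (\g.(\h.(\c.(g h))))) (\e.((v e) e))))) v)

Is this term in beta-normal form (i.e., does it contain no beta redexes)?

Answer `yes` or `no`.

Term: (((t (\g.(\h.(\c.(g h))))) (\c.((t (\g.(\h.(\c.(g h))))) (\e.((v e) e))))) v)
No beta redexes found.

Answer: yes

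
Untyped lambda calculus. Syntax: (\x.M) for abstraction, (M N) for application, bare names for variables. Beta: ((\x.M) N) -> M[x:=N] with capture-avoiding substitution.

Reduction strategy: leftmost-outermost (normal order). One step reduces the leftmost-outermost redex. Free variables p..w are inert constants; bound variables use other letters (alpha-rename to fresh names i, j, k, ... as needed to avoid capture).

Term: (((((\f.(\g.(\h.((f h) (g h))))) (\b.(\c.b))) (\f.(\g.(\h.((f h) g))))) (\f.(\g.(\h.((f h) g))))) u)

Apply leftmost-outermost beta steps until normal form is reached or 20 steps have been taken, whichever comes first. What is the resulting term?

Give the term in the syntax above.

Answer: (\g.(\h.((u h) g)))

Derivation:
Step 0: (((((\f.(\g.(\h.((f h) (g h))))) (\b.(\c.b))) (\f.(\g.(\h.((f h) g))))) (\f.(\g.(\h.((f h) g))))) u)
Step 1: ((((\g.(\h.(((\b.(\c.b)) h) (g h)))) (\f.(\g.(\h.((f h) g))))) (\f.(\g.(\h.((f h) g))))) u)
Step 2: (((\h.(((\b.(\c.b)) h) ((\f.(\g.(\h.((f h) g)))) h))) (\f.(\g.(\h.((f h) g))))) u)
Step 3: ((((\b.(\c.b)) (\f.(\g.(\h.((f h) g))))) ((\f.(\g.(\h.((f h) g)))) (\f.(\g.(\h.((f h) g)))))) u)
Step 4: (((\c.(\f.(\g.(\h.((f h) g))))) ((\f.(\g.(\h.((f h) g)))) (\f.(\g.(\h.((f h) g)))))) u)
Step 5: ((\f.(\g.(\h.((f h) g)))) u)
Step 6: (\g.(\h.((u h) g)))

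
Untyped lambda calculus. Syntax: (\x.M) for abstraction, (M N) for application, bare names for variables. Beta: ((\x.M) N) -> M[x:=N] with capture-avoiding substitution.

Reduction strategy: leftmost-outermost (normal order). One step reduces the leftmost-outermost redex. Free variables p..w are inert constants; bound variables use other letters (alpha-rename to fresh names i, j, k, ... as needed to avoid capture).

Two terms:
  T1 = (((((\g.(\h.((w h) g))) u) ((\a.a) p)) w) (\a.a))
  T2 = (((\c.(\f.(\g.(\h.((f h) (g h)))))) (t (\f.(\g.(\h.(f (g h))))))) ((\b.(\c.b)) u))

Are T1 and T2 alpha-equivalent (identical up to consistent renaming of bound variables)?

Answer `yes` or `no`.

Answer: no

Derivation:
Term 1: (((((\g.(\h.((w h) g))) u) ((\a.a) p)) w) (\a.a))
Term 2: (((\c.(\f.(\g.(\h.((f h) (g h)))))) (t (\f.(\g.(\h.(f (g h))))))) ((\b.(\c.b)) u))
Alpha-equivalence: compare structure up to binder renaming.
Result: False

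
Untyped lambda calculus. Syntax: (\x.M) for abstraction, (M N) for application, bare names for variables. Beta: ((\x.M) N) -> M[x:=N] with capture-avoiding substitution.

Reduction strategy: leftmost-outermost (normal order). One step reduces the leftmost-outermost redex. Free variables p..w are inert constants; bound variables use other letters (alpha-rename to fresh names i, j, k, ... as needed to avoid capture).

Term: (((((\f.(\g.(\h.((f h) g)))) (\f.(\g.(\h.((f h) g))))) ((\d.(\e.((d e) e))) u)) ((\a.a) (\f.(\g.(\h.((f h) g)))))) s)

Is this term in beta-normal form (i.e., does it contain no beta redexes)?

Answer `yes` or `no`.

Term: (((((\f.(\g.(\h.((f h) g)))) (\f.(\g.(\h.((f h) g))))) ((\d.(\e.((d e) e))) u)) ((\a.a) (\f.(\g.(\h.((f h) g)))))) s)
Found 3 beta redex(es).

Answer: no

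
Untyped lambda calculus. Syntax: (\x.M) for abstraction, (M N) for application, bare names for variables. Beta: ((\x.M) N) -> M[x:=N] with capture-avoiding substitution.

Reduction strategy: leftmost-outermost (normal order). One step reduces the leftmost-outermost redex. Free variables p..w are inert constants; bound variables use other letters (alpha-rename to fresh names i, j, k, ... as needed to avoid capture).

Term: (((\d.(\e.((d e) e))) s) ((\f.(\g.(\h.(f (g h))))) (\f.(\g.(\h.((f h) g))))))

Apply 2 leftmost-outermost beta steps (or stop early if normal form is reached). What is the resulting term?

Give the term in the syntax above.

Step 0: (((\d.(\e.((d e) e))) s) ((\f.(\g.(\h.(f (g h))))) (\f.(\g.(\h.((f h) g))))))
Step 1: ((\e.((s e) e)) ((\f.(\g.(\h.(f (g h))))) (\f.(\g.(\h.((f h) g))))))
Step 2: ((s ((\f.(\g.(\h.(f (g h))))) (\f.(\g.(\h.((f h) g)))))) ((\f.(\g.(\h.(f (g h))))) (\f.(\g.(\h.((f h) g))))))

Answer: ((s ((\f.(\g.(\h.(f (g h))))) (\f.(\g.(\h.((f h) g)))))) ((\f.(\g.(\h.(f (g h))))) (\f.(\g.(\h.((f h) g))))))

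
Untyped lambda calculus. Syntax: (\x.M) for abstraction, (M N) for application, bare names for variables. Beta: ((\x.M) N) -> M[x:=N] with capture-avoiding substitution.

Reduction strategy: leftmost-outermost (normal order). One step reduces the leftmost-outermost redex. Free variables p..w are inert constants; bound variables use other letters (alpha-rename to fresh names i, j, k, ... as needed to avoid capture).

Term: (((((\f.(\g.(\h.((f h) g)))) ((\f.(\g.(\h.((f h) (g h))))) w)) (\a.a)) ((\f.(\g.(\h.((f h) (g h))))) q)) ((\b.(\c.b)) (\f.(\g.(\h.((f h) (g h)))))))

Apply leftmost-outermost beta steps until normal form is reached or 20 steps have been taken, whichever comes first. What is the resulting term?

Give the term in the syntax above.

Answer: (((w (\a.a)) (\h.((q h) h))) (\c.(\f.(\g.(\h.((f h) (g h)))))))

Derivation:
Step 0: (((((\f.(\g.(\h.((f h) g)))) ((\f.(\g.(\h.((f h) (g h))))) w)) (\a.a)) ((\f.(\g.(\h.((f h) (g h))))) q)) ((\b.(\c.b)) (\f.(\g.(\h.((f h) (g h)))))))
Step 1: ((((\g.(\h.((((\f.(\g.(\h.((f h) (g h))))) w) h) g))) (\a.a)) ((\f.(\g.(\h.((f h) (g h))))) q)) ((\b.(\c.b)) (\f.(\g.(\h.((f h) (g h)))))))
Step 2: (((\h.((((\f.(\g.(\h.((f h) (g h))))) w) h) (\a.a))) ((\f.(\g.(\h.((f h) (g h))))) q)) ((\b.(\c.b)) (\f.(\g.(\h.((f h) (g h)))))))
Step 3: (((((\f.(\g.(\h.((f h) (g h))))) w) ((\f.(\g.(\h.((f h) (g h))))) q)) (\a.a)) ((\b.(\c.b)) (\f.(\g.(\h.((f h) (g h)))))))
Step 4: ((((\g.(\h.((w h) (g h)))) ((\f.(\g.(\h.((f h) (g h))))) q)) (\a.a)) ((\b.(\c.b)) (\f.(\g.(\h.((f h) (g h)))))))
Step 5: (((\h.((w h) (((\f.(\g.(\h.((f h) (g h))))) q) h))) (\a.a)) ((\b.(\c.b)) (\f.(\g.(\h.((f h) (g h)))))))
Step 6: (((w (\a.a)) (((\f.(\g.(\h.((f h) (g h))))) q) (\a.a))) ((\b.(\c.b)) (\f.(\g.(\h.((f h) (g h)))))))
Step 7: (((w (\a.a)) ((\g.(\h.((q h) (g h)))) (\a.a))) ((\b.(\c.b)) (\f.(\g.(\h.((f h) (g h)))))))
Step 8: (((w (\a.a)) (\h.((q h) ((\a.a) h)))) ((\b.(\c.b)) (\f.(\g.(\h.((f h) (g h)))))))
Step 9: (((w (\a.a)) (\h.((q h) h))) ((\b.(\c.b)) (\f.(\g.(\h.((f h) (g h)))))))
Step 10: (((w (\a.a)) (\h.((q h) h))) (\c.(\f.(\g.(\h.((f h) (g h)))))))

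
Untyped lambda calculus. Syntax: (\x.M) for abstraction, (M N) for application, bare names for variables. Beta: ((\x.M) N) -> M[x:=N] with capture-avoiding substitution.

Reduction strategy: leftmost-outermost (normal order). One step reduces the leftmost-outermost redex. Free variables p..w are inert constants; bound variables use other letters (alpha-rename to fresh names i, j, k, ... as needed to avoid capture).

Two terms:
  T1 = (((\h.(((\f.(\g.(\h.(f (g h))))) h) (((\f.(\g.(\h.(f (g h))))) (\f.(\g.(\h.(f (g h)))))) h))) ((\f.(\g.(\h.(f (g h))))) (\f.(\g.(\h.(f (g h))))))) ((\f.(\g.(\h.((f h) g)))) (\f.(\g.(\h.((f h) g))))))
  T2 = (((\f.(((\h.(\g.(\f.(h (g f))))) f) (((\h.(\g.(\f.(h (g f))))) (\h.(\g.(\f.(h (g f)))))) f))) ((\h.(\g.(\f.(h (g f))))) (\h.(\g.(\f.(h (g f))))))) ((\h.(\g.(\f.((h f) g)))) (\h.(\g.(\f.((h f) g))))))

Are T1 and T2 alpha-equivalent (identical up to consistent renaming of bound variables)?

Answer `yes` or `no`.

Answer: yes

Derivation:
Term 1: (((\h.(((\f.(\g.(\h.(f (g h))))) h) (((\f.(\g.(\h.(f (g h))))) (\f.(\g.(\h.(f (g h)))))) h))) ((\f.(\g.(\h.(f (g h))))) (\f.(\g.(\h.(f (g h))))))) ((\f.(\g.(\h.((f h) g)))) (\f.(\g.(\h.((f h) g))))))
Term 2: (((\f.(((\h.(\g.(\f.(h (g f))))) f) (((\h.(\g.(\f.(h (g f))))) (\h.(\g.(\f.(h (g f)))))) f))) ((\h.(\g.(\f.(h (g f))))) (\h.(\g.(\f.(h (g f))))))) ((\h.(\g.(\f.((h f) g)))) (\h.(\g.(\f.((h f) g))))))
Alpha-equivalence: compare structure up to binder renaming.
Result: True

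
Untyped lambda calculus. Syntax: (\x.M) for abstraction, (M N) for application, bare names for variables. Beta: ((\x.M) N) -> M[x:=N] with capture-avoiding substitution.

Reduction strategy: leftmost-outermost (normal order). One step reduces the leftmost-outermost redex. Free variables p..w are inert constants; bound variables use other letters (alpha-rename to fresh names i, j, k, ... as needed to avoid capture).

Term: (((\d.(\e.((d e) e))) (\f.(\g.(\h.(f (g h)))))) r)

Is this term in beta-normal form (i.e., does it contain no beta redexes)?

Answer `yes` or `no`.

Answer: no

Derivation:
Term: (((\d.(\e.((d e) e))) (\f.(\g.(\h.(f (g h)))))) r)
Found 1 beta redex(es).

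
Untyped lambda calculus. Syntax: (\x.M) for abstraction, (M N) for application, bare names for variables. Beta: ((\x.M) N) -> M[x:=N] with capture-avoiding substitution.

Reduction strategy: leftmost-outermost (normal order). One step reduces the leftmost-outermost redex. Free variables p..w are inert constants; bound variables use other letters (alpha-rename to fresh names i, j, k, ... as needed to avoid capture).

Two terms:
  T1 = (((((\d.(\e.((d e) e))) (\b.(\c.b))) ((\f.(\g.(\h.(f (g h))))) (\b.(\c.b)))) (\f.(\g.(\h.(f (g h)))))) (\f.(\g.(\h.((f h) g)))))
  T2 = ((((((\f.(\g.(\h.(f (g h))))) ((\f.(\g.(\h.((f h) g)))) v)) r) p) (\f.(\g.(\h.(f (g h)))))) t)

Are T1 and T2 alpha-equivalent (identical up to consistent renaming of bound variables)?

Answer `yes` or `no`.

Answer: no

Derivation:
Term 1: (((((\d.(\e.((d e) e))) (\b.(\c.b))) ((\f.(\g.(\h.(f (g h))))) (\b.(\c.b)))) (\f.(\g.(\h.(f (g h)))))) (\f.(\g.(\h.((f h) g)))))
Term 2: ((((((\f.(\g.(\h.(f (g h))))) ((\f.(\g.(\h.((f h) g)))) v)) r) p) (\f.(\g.(\h.(f (g h)))))) t)
Alpha-equivalence: compare structure up to binder renaming.
Result: False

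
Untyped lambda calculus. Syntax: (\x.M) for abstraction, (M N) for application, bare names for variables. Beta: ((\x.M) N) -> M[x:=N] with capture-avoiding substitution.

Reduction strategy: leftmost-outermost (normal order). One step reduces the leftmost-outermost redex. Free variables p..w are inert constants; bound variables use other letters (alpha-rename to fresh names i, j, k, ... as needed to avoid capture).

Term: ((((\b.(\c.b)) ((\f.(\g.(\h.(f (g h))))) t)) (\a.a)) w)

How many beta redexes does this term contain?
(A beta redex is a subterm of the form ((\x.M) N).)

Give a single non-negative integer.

Term: ((((\b.(\c.b)) ((\f.(\g.(\h.(f (g h))))) t)) (\a.a)) w)
  Redex: ((\b.(\c.b)) ((\f.(\g.(\h.(f (g h))))) t))
  Redex: ((\f.(\g.(\h.(f (g h))))) t)
Total redexes: 2

Answer: 2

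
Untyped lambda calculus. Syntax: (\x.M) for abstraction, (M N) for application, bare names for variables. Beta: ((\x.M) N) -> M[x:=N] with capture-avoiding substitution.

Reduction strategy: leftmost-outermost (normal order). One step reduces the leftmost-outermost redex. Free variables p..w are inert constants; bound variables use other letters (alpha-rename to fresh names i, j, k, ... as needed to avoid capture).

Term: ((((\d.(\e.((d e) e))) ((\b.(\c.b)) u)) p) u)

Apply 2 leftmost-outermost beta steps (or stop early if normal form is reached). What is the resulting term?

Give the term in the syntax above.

Answer: (((((\b.(\c.b)) u) p) p) u)

Derivation:
Step 0: ((((\d.(\e.((d e) e))) ((\b.(\c.b)) u)) p) u)
Step 1: (((\e.((((\b.(\c.b)) u) e) e)) p) u)
Step 2: (((((\b.(\c.b)) u) p) p) u)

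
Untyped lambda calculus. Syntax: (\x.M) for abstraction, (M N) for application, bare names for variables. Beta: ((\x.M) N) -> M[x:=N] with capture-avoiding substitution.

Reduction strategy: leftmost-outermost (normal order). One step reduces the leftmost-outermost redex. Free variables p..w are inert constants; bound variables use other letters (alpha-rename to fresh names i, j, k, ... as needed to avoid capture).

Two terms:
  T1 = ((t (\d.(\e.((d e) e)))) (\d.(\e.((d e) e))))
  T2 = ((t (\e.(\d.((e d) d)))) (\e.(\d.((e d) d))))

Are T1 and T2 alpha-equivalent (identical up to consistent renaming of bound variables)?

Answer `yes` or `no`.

Answer: yes

Derivation:
Term 1: ((t (\d.(\e.((d e) e)))) (\d.(\e.((d e) e))))
Term 2: ((t (\e.(\d.((e d) d)))) (\e.(\d.((e d) d))))
Alpha-equivalence: compare structure up to binder renaming.
Result: True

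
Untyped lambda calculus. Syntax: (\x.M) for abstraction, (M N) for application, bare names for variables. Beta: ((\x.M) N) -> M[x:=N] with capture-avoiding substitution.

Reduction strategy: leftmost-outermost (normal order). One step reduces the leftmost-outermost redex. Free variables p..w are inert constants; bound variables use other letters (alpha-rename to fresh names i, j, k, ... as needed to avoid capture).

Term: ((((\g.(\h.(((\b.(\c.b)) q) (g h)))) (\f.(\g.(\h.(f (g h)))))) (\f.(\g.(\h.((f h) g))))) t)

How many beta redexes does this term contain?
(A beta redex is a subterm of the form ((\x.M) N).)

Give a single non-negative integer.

Term: ((((\g.(\h.(((\b.(\c.b)) q) (g h)))) (\f.(\g.(\h.(f (g h)))))) (\f.(\g.(\h.((f h) g))))) t)
  Redex: ((\g.(\h.(((\b.(\c.b)) q) (g h)))) (\f.(\g.(\h.(f (g h))))))
  Redex: ((\b.(\c.b)) q)
Total redexes: 2

Answer: 2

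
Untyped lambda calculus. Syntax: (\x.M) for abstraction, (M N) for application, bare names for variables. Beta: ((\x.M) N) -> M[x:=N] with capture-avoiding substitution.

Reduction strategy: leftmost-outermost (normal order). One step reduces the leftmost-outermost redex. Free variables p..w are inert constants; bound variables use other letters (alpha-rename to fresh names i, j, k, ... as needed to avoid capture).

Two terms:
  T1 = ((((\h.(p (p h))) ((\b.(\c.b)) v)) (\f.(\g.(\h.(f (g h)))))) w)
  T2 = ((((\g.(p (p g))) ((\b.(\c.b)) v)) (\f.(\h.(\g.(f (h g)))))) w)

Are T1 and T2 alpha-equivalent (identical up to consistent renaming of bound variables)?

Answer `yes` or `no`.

Answer: yes

Derivation:
Term 1: ((((\h.(p (p h))) ((\b.(\c.b)) v)) (\f.(\g.(\h.(f (g h)))))) w)
Term 2: ((((\g.(p (p g))) ((\b.(\c.b)) v)) (\f.(\h.(\g.(f (h g)))))) w)
Alpha-equivalence: compare structure up to binder renaming.
Result: True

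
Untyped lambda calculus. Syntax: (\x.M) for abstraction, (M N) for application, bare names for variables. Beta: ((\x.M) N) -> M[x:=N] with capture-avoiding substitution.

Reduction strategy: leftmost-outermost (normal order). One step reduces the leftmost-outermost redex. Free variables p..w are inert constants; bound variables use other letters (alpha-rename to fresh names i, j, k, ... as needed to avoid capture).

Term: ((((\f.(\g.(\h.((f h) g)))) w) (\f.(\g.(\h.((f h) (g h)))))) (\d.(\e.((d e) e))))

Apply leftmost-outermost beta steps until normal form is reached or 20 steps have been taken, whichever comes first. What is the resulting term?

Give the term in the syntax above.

Answer: ((w (\d.(\e.((d e) e)))) (\f.(\g.(\h.((f h) (g h))))))

Derivation:
Step 0: ((((\f.(\g.(\h.((f h) g)))) w) (\f.(\g.(\h.((f h) (g h)))))) (\d.(\e.((d e) e))))
Step 1: (((\g.(\h.((w h) g))) (\f.(\g.(\h.((f h) (g h)))))) (\d.(\e.((d e) e))))
Step 2: ((\h.((w h) (\f.(\g.(\h.((f h) (g h))))))) (\d.(\e.((d e) e))))
Step 3: ((w (\d.(\e.((d e) e)))) (\f.(\g.(\h.((f h) (g h))))))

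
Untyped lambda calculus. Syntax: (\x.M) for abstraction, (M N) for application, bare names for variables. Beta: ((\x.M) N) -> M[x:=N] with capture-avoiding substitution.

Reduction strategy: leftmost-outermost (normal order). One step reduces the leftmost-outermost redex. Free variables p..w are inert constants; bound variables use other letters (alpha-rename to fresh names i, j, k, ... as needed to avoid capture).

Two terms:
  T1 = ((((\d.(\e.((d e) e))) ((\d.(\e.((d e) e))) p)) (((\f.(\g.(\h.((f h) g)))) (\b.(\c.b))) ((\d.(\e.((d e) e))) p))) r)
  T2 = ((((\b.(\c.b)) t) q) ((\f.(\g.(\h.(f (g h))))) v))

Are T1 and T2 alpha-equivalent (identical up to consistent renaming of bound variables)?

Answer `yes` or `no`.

Answer: no

Derivation:
Term 1: ((((\d.(\e.((d e) e))) ((\d.(\e.((d e) e))) p)) (((\f.(\g.(\h.((f h) g)))) (\b.(\c.b))) ((\d.(\e.((d e) e))) p))) r)
Term 2: ((((\b.(\c.b)) t) q) ((\f.(\g.(\h.(f (g h))))) v))
Alpha-equivalence: compare structure up to binder renaming.
Result: False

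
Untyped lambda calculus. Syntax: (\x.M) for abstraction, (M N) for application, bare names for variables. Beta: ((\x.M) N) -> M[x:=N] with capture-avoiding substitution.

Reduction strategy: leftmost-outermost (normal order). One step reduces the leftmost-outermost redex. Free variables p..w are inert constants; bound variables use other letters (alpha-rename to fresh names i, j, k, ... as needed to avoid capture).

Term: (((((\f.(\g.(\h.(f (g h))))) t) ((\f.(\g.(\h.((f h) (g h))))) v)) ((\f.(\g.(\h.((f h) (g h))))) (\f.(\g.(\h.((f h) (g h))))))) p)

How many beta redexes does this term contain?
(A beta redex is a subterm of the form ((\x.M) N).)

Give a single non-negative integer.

Term: (((((\f.(\g.(\h.(f (g h))))) t) ((\f.(\g.(\h.((f h) (g h))))) v)) ((\f.(\g.(\h.((f h) (g h))))) (\f.(\g.(\h.((f h) (g h))))))) p)
  Redex: ((\f.(\g.(\h.(f (g h))))) t)
  Redex: ((\f.(\g.(\h.((f h) (g h))))) v)
  Redex: ((\f.(\g.(\h.((f h) (g h))))) (\f.(\g.(\h.((f h) (g h))))))
Total redexes: 3

Answer: 3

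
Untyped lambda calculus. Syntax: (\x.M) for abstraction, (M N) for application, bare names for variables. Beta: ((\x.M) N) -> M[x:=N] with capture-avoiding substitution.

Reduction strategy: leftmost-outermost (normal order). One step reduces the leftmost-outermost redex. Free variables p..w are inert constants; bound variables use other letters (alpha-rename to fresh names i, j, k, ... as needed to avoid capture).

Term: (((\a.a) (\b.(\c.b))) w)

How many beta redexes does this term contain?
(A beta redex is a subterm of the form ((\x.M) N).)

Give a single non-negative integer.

Term: (((\a.a) (\b.(\c.b))) w)
  Redex: ((\a.a) (\b.(\c.b)))
Total redexes: 1

Answer: 1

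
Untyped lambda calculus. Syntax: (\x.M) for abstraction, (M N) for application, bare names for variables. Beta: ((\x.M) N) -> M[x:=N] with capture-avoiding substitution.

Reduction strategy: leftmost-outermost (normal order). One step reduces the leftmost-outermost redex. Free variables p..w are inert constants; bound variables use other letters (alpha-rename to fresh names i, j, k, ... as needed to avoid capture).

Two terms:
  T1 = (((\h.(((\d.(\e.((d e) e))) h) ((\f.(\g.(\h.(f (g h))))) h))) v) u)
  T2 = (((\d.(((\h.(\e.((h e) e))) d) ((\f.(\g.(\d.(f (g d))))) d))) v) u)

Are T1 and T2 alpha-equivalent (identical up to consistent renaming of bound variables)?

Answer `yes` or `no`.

Term 1: (((\h.(((\d.(\e.((d e) e))) h) ((\f.(\g.(\h.(f (g h))))) h))) v) u)
Term 2: (((\d.(((\h.(\e.((h e) e))) d) ((\f.(\g.(\d.(f (g d))))) d))) v) u)
Alpha-equivalence: compare structure up to binder renaming.
Result: True

Answer: yes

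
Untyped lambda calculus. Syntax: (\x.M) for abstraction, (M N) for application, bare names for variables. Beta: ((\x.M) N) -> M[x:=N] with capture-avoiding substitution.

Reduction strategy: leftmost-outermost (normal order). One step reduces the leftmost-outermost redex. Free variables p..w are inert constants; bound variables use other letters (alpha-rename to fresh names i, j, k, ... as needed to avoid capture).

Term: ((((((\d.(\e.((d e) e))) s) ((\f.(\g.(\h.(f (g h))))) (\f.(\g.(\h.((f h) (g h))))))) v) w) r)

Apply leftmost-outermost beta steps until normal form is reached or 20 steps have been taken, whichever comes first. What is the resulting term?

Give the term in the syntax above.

Answer: (((((s (\g.(\h.(\i.(\j.(((g h) j) (i j))))))) (\g.(\h.(\i.(\j.(((g h) j) (i j))))))) v) w) r)

Derivation:
Step 0: ((((((\d.(\e.((d e) e))) s) ((\f.(\g.(\h.(f (g h))))) (\f.(\g.(\h.((f h) (g h))))))) v) w) r)
Step 1: (((((\e.((s e) e)) ((\f.(\g.(\h.(f (g h))))) (\f.(\g.(\h.((f h) (g h))))))) v) w) r)
Step 2: (((((s ((\f.(\g.(\h.(f (g h))))) (\f.(\g.(\h.((f h) (g h))))))) ((\f.(\g.(\h.(f (g h))))) (\f.(\g.(\h.((f h) (g h))))))) v) w) r)
Step 3: (((((s (\g.(\h.((\f.(\g.(\h.((f h) (g h))))) (g h))))) ((\f.(\g.(\h.(f (g h))))) (\f.(\g.(\h.((f h) (g h))))))) v) w) r)
Step 4: (((((s (\g.(\h.(\i.(\j.(((g h) j) (i j))))))) ((\f.(\g.(\h.(f (g h))))) (\f.(\g.(\h.((f h) (g h))))))) v) w) r)
Step 5: (((((s (\g.(\h.(\i.(\j.(((g h) j) (i j))))))) (\g.(\h.((\f.(\g.(\h.((f h) (g h))))) (g h))))) v) w) r)
Step 6: (((((s (\g.(\h.(\i.(\j.(((g h) j) (i j))))))) (\g.(\h.(\i.(\j.(((g h) j) (i j))))))) v) w) r)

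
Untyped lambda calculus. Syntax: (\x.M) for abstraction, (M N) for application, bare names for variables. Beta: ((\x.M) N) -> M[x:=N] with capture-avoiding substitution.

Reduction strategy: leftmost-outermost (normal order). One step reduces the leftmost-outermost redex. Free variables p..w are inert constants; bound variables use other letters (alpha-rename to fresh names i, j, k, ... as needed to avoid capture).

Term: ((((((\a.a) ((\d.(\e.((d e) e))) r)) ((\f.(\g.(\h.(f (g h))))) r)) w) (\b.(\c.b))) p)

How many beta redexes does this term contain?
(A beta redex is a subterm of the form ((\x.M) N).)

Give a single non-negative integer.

Term: ((((((\a.a) ((\d.(\e.((d e) e))) r)) ((\f.(\g.(\h.(f (g h))))) r)) w) (\b.(\c.b))) p)
  Redex: ((\a.a) ((\d.(\e.((d e) e))) r))
  Redex: ((\d.(\e.((d e) e))) r)
  Redex: ((\f.(\g.(\h.(f (g h))))) r)
Total redexes: 3

Answer: 3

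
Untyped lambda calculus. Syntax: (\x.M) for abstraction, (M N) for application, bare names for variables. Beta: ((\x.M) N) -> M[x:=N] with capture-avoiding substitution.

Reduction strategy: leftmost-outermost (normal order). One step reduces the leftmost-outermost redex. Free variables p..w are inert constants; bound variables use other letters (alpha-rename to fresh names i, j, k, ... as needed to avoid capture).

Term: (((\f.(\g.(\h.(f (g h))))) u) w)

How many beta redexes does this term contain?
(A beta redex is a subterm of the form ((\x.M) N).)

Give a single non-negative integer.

Term: (((\f.(\g.(\h.(f (g h))))) u) w)
  Redex: ((\f.(\g.(\h.(f (g h))))) u)
Total redexes: 1

Answer: 1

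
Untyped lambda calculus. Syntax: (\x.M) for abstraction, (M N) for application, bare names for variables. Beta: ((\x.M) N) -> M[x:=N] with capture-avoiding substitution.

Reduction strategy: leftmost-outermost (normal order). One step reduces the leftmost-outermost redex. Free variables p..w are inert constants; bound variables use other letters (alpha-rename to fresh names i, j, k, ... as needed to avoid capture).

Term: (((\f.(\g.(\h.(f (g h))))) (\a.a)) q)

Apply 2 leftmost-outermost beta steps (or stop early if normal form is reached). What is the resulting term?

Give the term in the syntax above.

Step 0: (((\f.(\g.(\h.(f (g h))))) (\a.a)) q)
Step 1: ((\g.(\h.((\a.a) (g h)))) q)
Step 2: (\h.((\a.a) (q h)))

Answer: (\h.((\a.a) (q h)))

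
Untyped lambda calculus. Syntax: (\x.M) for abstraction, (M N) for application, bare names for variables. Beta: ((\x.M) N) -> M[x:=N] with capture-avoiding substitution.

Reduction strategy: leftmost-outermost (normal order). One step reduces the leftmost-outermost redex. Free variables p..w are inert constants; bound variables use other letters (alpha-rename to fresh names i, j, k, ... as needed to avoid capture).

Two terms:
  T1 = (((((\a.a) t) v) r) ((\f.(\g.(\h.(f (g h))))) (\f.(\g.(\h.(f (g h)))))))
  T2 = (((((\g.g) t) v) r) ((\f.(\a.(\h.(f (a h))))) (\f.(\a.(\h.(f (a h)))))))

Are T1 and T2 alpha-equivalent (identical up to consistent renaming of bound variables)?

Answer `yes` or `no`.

Answer: yes

Derivation:
Term 1: (((((\a.a) t) v) r) ((\f.(\g.(\h.(f (g h))))) (\f.(\g.(\h.(f (g h)))))))
Term 2: (((((\g.g) t) v) r) ((\f.(\a.(\h.(f (a h))))) (\f.(\a.(\h.(f (a h)))))))
Alpha-equivalence: compare structure up to binder renaming.
Result: True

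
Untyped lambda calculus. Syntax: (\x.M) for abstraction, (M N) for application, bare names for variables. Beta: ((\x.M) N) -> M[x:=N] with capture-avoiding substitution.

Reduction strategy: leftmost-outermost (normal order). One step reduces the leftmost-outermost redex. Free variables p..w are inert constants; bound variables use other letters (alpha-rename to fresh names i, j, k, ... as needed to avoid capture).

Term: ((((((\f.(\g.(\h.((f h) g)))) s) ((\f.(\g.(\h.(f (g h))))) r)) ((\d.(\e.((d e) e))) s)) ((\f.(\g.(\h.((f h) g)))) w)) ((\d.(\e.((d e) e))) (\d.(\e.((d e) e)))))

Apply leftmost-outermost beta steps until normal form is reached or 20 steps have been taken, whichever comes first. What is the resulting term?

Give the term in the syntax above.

Step 0: ((((((\f.(\g.(\h.((f h) g)))) s) ((\f.(\g.(\h.(f (g h))))) r)) ((\d.(\e.((d e) e))) s)) ((\f.(\g.(\h.((f h) g)))) w)) ((\d.(\e.((d e) e))) (\d.(\e.((d e) e)))))
Step 1: (((((\g.(\h.((s h) g))) ((\f.(\g.(\h.(f (g h))))) r)) ((\d.(\e.((d e) e))) s)) ((\f.(\g.(\h.((f h) g)))) w)) ((\d.(\e.((d e) e))) (\d.(\e.((d e) e)))))
Step 2: ((((\h.((s h) ((\f.(\g.(\h.(f (g h))))) r))) ((\d.(\e.((d e) e))) s)) ((\f.(\g.(\h.((f h) g)))) w)) ((\d.(\e.((d e) e))) (\d.(\e.((d e) e)))))
Step 3: ((((s ((\d.(\e.((d e) e))) s)) ((\f.(\g.(\h.(f (g h))))) r)) ((\f.(\g.(\h.((f h) g)))) w)) ((\d.(\e.((d e) e))) (\d.(\e.((d e) e)))))
Step 4: ((((s (\e.((s e) e))) ((\f.(\g.(\h.(f (g h))))) r)) ((\f.(\g.(\h.((f h) g)))) w)) ((\d.(\e.((d e) e))) (\d.(\e.((d e) e)))))
Step 5: ((((s (\e.((s e) e))) (\g.(\h.(r (g h))))) ((\f.(\g.(\h.((f h) g)))) w)) ((\d.(\e.((d e) e))) (\d.(\e.((d e) e)))))
Step 6: ((((s (\e.((s e) e))) (\g.(\h.(r (g h))))) (\g.(\h.((w h) g)))) ((\d.(\e.((d e) e))) (\d.(\e.((d e) e)))))
Step 7: ((((s (\e.((s e) e))) (\g.(\h.(r (g h))))) (\g.(\h.((w h) g)))) (\e.(((\d.(\e.((d e) e))) e) e)))
Step 8: ((((s (\e.((s e) e))) (\g.(\h.(r (g h))))) (\g.(\h.((w h) g)))) (\e.((\i.((e i) i)) e)))
Step 9: ((((s (\e.((s e) e))) (\g.(\h.(r (g h))))) (\g.(\h.((w h) g)))) (\e.((e e) e)))

Answer: ((((s (\e.((s e) e))) (\g.(\h.(r (g h))))) (\g.(\h.((w h) g)))) (\e.((e e) e)))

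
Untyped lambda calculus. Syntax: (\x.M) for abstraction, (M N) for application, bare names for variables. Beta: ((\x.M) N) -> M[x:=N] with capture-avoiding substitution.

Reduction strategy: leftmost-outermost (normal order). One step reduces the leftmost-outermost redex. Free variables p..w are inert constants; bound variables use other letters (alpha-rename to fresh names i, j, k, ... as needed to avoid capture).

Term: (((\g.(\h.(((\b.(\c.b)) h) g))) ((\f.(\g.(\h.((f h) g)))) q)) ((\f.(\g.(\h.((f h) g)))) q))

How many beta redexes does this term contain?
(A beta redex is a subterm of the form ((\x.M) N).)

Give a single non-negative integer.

Term: (((\g.(\h.(((\b.(\c.b)) h) g))) ((\f.(\g.(\h.((f h) g)))) q)) ((\f.(\g.(\h.((f h) g)))) q))
  Redex: ((\g.(\h.(((\b.(\c.b)) h) g))) ((\f.(\g.(\h.((f h) g)))) q))
  Redex: ((\b.(\c.b)) h)
  Redex: ((\f.(\g.(\h.((f h) g)))) q)
  Redex: ((\f.(\g.(\h.((f h) g)))) q)
Total redexes: 4

Answer: 4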